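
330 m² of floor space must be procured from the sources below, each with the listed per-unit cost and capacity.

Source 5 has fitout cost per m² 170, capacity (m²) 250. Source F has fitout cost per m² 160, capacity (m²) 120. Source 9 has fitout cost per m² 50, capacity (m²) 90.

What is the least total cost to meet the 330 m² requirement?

Cheapest first:
Source 9 (50): use full 90 → 240 m² to go.
Take 120 from Source F at 160 → need 120 more.
Source 5 at 170: take 120 of its 250 → requirement met.
Cost = 90×50 + 120×160 + 120×170 = 44100.

44100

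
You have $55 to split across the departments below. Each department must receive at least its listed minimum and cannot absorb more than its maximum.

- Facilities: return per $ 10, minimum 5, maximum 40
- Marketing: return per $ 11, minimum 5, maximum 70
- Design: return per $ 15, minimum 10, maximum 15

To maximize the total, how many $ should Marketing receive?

Meeting every minimum uses 5+5+10 = 20 $, leaving 35.
Order the departments by return per $: Design 15 > Marketing 11 > Facilities 10.
Give Design 5 more to hit its cap of 15 ; 30 left.
Only 30 left; Marketing takes them to reach 35.

35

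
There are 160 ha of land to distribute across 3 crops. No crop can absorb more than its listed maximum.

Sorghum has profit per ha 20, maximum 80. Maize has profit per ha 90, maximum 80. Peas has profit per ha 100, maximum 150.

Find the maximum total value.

Rank by profit per ha: Peas 100 > Maize 90 > Sorghum 20.
Peas: +150 to 150 (cap) ; 10 left.
Maize: +10 (room for 80) → 10. Pool exhausted.
Total = 90×10 + 100×150 = 15900.

15900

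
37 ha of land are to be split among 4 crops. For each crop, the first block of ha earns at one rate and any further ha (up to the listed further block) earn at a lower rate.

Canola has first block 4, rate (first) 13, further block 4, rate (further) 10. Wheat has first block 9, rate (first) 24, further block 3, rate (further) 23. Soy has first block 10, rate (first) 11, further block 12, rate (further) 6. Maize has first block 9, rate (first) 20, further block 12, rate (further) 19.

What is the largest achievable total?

745

Treat each block as its own option and order by rate: Wheat/tier1 24 > Wheat/tier2 23 > Maize/tier1 20 > Maize/tier2 19 > Canola/tier1 13 > Soy/tier1 11 > Canola/tier2 10 > Soy/tier2 6.
Fill Wheat tier1 block (9 at 24) — 28 left.
Wheat/tier2 (23): +3 — 25 left.
Maize tier1 at 20: fill all 9 — 16 left.
Maize tier2 at 19: fill all 12 — 4 left.
Fill Canola tier1 block (4 at 13) — 0 left.
Total = 24×9 + 23×3 + 20×9 + 19×12 + 13×4 = 745.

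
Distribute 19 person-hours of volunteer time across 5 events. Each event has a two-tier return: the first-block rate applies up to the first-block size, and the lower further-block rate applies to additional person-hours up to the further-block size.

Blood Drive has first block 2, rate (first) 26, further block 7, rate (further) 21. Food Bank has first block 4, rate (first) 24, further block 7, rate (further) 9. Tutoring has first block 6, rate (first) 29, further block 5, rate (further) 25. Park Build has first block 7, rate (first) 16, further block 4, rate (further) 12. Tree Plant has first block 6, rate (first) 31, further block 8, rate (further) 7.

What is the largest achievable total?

Order all 10 blocks by rate: Tree Plant/first 31 > Tutoring/first 29 > Blood Drive/first 26 > Tutoring/second 25 > Food Bank/first 24 > Blood Drive/second 21 > Park Build/first 16 > Park Build/second 12 > Food Bank/second 9 > Tree Plant/second 7.
Fill Tree Plant first block (6 at 31) → 13 left.
Tutoring/first (29): +6 → 7 left.
Fill Blood Drive first block (2 at 26) → 5 left.
Tutoring/second (25): +5 → 0 left.
Total = 31×6 + 29×6 + 26×2 + 25×5 = 537.

537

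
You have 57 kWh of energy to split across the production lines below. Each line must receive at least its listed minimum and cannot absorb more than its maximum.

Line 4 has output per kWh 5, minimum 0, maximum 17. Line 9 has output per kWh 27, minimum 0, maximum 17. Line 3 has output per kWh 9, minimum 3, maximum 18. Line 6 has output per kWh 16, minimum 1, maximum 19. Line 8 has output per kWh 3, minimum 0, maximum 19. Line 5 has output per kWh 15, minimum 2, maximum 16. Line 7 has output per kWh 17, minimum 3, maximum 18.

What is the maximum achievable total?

1094

Meeting every minimum uses 0+0+3+1+0+2+3 = 9 kWh, leaving 48.
Rank by output per kWh: Line 9 27 > Line 7 17 > Line 6 16 > Line 5 15 > Line 3 9 > Line 4 5 > Line 8 3.
Line 9: +17 to 17 (cap) → 31 left.
Line 7: +15 to 18 (cap) → 16 left.
Line 6: +16 (room for 18) → 17. Pool exhausted.
Total = 27×17 + 9×3 + 16×17 + 15×2 + 17×18 = 1094.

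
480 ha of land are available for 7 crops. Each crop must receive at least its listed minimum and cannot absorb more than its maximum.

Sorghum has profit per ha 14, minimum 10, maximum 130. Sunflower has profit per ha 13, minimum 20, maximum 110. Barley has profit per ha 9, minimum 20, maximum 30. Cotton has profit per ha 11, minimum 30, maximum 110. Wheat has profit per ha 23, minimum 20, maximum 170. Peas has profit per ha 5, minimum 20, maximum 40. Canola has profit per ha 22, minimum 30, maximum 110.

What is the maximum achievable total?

8740

Meeting every minimum uses 10+20+20+30+20+20+30 = 150 ha, leaving 330.
Highest profit per ha first: Wheat 23 > Canola 22 > Sorghum 14 > Sunflower 13 > Cotton 11 > Barley 9 > Peas 5.
Wheat: +150 to 170 (cap) ; 180 left.
Give Canola 80 more to hit its cap of 110 ; 100 left.
Sorghum has room for 120 more but only 100 remain, so it gets 110.
Total = 14×110 + 13×20 + 9×20 + 11×30 + 23×170 + 5×20 + 22×110 = 8740.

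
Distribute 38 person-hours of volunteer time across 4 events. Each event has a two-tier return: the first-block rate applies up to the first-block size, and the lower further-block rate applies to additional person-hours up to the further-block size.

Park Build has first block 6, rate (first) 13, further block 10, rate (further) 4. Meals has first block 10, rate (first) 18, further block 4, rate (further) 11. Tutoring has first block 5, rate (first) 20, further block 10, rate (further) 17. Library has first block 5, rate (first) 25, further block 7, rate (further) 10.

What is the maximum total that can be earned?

Treat each block as its own option and order by rate: Library/first 25 > Tutoring/first 20 > Meals/first 18 > Tutoring/second 17 > Park Build/first 13 > Meals/second 11 > Library/second 10 > Park Build/second 4.
Fill Library first block (5 at 25) — 33 left.
Tutoring/first (20): +5 — 28 left.
Meals/first (18): +10 — 18 left.
Tutoring second at 17: fill all 10 — 8 left.
Park Build first at 13: fill all 6 — 2 left.
Meals/second: +2 of 4 at 11; pool empty.
Total = 25×5 + 20×5 + 18×10 + 17×10 + 13×6 + 11×2 = 675.

675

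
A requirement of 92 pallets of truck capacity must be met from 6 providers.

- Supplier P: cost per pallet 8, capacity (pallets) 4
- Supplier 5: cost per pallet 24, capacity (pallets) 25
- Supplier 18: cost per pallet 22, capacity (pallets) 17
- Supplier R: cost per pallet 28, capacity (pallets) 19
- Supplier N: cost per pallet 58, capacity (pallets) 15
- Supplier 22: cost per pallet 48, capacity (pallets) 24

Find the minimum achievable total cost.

2864

Fill from the cheapest provider first.
Supplier P (8): use full 4 — 88 pallets to go.
Supplier 18 at 22: take all 17 pallets — 71 still needed.
Supplier 5 at 24: take all 25 pallets — 46 still needed.
Supplier R (28): use full 19 — 27 pallets to go.
Take 24 from Supplier 22 at 48 — need 3 more.
Supplier N (58): take the remaining 3 — done.
Cost = 4×8 + 17×22 + 25×24 + 19×28 + 24×48 + 3×58 = 2864.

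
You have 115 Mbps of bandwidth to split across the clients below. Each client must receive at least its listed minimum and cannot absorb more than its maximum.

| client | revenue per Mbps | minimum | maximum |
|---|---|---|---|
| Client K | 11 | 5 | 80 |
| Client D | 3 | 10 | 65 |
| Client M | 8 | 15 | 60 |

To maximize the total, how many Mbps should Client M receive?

25

Meeting every minimum uses 5+10+15 = 30 Mbps, leaving 85.
Order the clients by revenue per Mbps: Client K 11 > Client M 8 > Client D 3.
Client K takes 75 more to reach its cap of 80 — 10 left.
Only 10 left; Client M takes them to reach 25.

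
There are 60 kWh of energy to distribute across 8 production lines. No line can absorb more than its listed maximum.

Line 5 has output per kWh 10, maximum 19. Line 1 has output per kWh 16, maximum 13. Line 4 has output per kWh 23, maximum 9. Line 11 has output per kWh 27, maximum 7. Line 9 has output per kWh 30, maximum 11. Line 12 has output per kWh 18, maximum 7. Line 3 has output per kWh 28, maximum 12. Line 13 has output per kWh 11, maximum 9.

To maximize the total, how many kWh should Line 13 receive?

Order the production lines by output per kWh: Line 9 30 > Line 3 28 > Line 11 27 > Line 4 23 > Line 12 18 > Line 1 16 > Line 13 11 > Line 5 10.
Line 9 takes 11 to reach its cap of 11 → 49 left.
Give Line 3 12 to hit its cap of 12 → 37 left.
Give Line 11 7 to hit its cap of 7 → 30 left.
Line 4: +9 to 9 (cap) → 21 left.
Give Line 12 7 to hit its cap of 7 → 14 left.
Line 1 takes 13 to reach its cap of 13 → 1 left.
Line 13 has room for 9 but only 1 remain, so it gets 1.

1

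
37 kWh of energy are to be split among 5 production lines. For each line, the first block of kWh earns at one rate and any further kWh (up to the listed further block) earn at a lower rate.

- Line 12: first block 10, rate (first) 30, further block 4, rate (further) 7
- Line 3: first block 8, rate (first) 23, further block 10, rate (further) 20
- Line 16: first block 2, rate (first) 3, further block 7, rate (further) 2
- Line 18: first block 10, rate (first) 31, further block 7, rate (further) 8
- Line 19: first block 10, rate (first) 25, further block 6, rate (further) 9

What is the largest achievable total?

Order all 10 blocks by rate: Line 18/first 31 > Line 12/first 30 > Line 19/first 25 > Line 3/first 23 > Line 3/second 20 > Line 19/second 9 > Line 18/second 8 > Line 12/second 7 > Line 16/first 3 > Line 16/second 2.
Fill Line 18 first block (10 at 31) ; 27 left.
Fill Line 12 first block (10 at 30) ; 17 left.
Fill Line 19 first block (10 at 25) ; 7 left.
Line 3 first at 23: only 7 left, fill 7.
Total = 31×10 + 30×10 + 25×10 + 23×7 = 1021.

1021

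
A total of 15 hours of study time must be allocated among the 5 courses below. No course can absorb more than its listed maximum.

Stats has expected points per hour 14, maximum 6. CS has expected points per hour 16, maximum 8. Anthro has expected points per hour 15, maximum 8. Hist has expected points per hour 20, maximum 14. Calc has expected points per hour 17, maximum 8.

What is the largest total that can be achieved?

Order the courses by expected points per hour: Hist 20 > Calc 17 > CS 16 > Anthro 15 > Stats 14.
Hist: +14 to 14 (cap) → 1 left.
Only 1 left; Calc takes them to reach 1.
Total = 20×14 + 17×1 = 297.

297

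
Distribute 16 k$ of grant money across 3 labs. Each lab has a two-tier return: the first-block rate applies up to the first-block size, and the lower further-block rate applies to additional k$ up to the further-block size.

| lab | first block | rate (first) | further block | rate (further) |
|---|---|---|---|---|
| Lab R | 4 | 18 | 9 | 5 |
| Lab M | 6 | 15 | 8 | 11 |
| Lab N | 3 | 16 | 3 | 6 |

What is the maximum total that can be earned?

243

Order all 6 blocks by rate: Lab R/first 18 > Lab N/first 16 > Lab M/first 15 > Lab M/second 11 > Lab N/second 6 > Lab R/second 5.
Fill Lab R first block (4 at 18) — 12 left.
Fill Lab N first block (3 at 16) — 9 left.
Lab M first at 15: fill all 6 — 3 left.
Lab M/second: +3 of 8 at 11; pool empty.
Total = 18×4 + 16×3 + 15×6 + 11×3 = 243.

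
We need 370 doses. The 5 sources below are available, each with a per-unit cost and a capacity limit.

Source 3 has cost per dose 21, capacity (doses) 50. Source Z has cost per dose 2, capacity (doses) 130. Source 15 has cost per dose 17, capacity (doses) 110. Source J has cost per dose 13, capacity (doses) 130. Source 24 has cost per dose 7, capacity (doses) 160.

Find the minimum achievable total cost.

2420

Fill from the cheapest source first.
Source Z at 2: take all 130 doses — 240 still needed.
Source 24 (7): use full 160 — 80 doses to go.
Take 80 from Source J at 13 to finish.
Source 15, Source 3: unused.
Cost = 130×2 + 160×7 + 80×13 = 2420.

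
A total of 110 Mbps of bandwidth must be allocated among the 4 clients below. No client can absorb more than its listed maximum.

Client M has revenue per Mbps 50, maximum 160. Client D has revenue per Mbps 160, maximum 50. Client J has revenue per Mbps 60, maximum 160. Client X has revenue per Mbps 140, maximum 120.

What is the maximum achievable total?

16400

Rank by revenue per Mbps: Client D 160 > Client X 140 > Client J 60 > Client M 50.
Client D takes 50 to reach its cap of 50 — 60 left.
Only 60 left; Client X takes them to reach 60.
Total = 160×50 + 140×60 = 16400.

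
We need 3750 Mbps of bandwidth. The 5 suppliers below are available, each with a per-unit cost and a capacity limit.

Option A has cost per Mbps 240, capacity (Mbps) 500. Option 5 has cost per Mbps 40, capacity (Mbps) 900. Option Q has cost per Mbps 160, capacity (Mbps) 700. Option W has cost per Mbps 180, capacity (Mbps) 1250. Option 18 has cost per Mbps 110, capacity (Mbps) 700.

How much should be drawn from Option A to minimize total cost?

200

Fill from the cheapest supplier first.
Option 5 at 40: take all 900 Mbps → 2850 still needed.
Take 700 from Option 18 at 110 → need 2150 more.
Take 700 from Option Q at 160 → need 1450 more.
Option W (180): use full 1250 → 200 Mbps to go.
Option A at 240: take 200 of its 500 → requirement met.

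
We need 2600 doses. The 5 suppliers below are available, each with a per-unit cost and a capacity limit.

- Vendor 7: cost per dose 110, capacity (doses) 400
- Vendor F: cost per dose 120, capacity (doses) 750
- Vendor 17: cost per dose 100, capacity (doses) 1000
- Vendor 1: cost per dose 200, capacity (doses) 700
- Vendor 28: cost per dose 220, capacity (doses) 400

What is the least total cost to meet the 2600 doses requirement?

Cheapest first:
Vendor 17 at 100: take all 1000 doses — 1600 still needed.
Vendor 7 (110): use full 400 — 1200 doses to go.
Vendor F at 120: take all 750 doses — 450 still needed.
Vendor 1 (200): take the remaining 450 — done.
Vendor 28: unused.
Cost = 1000×100 + 400×110 + 750×120 + 450×200 = 324000.

324000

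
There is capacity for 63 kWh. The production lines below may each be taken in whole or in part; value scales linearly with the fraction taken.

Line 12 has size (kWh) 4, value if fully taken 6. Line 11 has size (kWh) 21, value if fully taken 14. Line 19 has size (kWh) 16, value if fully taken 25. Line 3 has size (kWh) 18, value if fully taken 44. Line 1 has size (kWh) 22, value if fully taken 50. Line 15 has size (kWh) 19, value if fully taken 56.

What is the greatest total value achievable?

156.25

Rank by value-to-size ratio: Line 15 56/19≈2.95, Line 3 44/18≈2.44, Line 1 50/22≈2.27, Line 19 25/16≈1.56, Line 12 6/4≈1.5, Line 11 14/21≈0.667.
Line 15: take in full, 19 kWh for value 56 → 44 left.
Take all of Line 3 (18 kWh, value 44) → 26 kWh left.
Take all of Line 1 (22 kWh, value 50) → 4 kWh left.
Only 4 kWh remain; take 4/16 of Line 19 for value 25×4/16 = 6.25.
Total value = 156.25.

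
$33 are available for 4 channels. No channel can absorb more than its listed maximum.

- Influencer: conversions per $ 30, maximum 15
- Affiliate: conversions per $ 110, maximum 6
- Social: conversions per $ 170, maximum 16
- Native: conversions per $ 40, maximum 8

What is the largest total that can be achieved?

Order the channels by conversions per $: Social 170 > Affiliate 110 > Native 40 > Influencer 30.
Social takes 16 to reach its cap of 16 — 17 left.
Affiliate: +6 to 6 (cap) — 11 left.
Native takes 8 to reach its cap of 8 — 3 left.
Influencer has room for 15 but only 3 remain, so it gets 3.
Total = 30×3 + 110×6 + 170×16 + 40×8 = 3790.

3790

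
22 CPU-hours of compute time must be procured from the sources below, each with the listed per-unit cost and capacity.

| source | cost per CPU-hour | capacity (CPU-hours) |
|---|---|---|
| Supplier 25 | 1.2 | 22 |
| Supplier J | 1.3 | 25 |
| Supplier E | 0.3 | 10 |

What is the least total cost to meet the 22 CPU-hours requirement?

Use sources in increasing cost order.
Supplier E at 0.3: take all 10 CPU-hours ; 12 still needed.
Take 12 from Supplier 25 at 1.2 to finish.
Supplier J: unused.
Cost = 10×0.3 + 12×1.2 = 17.4.

17.4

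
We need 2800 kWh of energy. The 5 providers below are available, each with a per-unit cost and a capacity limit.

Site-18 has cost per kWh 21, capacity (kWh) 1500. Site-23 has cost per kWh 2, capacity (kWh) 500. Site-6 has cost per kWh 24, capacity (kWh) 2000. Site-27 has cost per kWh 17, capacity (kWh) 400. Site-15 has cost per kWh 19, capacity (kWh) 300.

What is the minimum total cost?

Cheapest first:
Take 500 from Site-23 at 2 → need 2300 more.
Site-27 at 17: take all 400 kWh → 1900 still needed.
Site-15 at 19: take all 300 kWh → 1600 still needed.
Take 1500 from Site-18 at 21 → need 100 more.
Site-6 at 24: take 100 of its 2000 → requirement met.
Cost = 500×2 + 400×17 + 300×19 + 1500×21 + 100×24 = 47400.

47400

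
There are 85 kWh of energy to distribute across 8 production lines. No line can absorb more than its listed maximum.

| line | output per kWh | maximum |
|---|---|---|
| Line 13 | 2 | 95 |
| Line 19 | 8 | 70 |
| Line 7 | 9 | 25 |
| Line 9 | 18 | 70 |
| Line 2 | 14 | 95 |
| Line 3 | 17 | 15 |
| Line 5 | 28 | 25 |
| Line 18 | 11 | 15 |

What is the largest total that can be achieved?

1780

Order the production lines by output per kWh: Line 5 28 > Line 9 18 > Line 3 17 > Line 2 14 > Line 18 11 > Line 7 9 > Line 19 8 > Line 13 2.
Line 5 takes 25 to reach its cap of 25 — 60 left.
Only 60 left; Line 9 takes them to reach 60.
Total = 18×60 + 28×25 = 1780.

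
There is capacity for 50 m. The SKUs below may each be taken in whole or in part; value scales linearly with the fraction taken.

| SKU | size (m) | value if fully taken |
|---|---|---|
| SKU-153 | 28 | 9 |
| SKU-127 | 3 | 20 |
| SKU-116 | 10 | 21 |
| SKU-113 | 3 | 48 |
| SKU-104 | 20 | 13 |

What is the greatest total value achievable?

106.5

Rank by value-to-size ratio: SKU-113 48/3≈16, SKU-127 20/3≈6.67, SKU-116 21/10≈2.1, SKU-104 13/20≈0.65, SKU-153 9/28≈0.321.
All 3 m of SKU-113 fit (value 48) ; 47 remain.
All 3 m of SKU-127 fit (value 20) ; 44 remain.
SKU-116: take in full, 10 m for value 21 ; 34 left.
Take all of SKU-104 (20 m, value 13) ; 14 m left.
14 m left: a 14/28 share of SKU-153 gives 9×14/28 = 4.5.
Total value = 106.5.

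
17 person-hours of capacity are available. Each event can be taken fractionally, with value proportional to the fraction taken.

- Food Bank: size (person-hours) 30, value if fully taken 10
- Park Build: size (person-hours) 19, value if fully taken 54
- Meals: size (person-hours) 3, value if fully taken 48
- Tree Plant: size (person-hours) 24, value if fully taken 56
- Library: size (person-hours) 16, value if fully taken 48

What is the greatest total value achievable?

Rank by value-to-size ratio: Meals 48/3≈16, Library 48/16≈3, Park Build 54/19≈2.84, Tree Plant 56/24≈2.33, Food Bank 10/30≈0.333.
Take all of Meals (3 person-hours, value 48) — 14 person-hours left.
Fill the last 14 person-hours with part of Library: 14/16 of it earns 42.
Total value = 90.

90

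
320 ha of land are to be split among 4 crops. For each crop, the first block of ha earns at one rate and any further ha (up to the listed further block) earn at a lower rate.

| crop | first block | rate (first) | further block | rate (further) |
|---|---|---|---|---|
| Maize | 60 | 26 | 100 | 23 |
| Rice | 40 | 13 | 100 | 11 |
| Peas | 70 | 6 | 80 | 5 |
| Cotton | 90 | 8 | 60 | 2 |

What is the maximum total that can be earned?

5640

Rank every tier by rate: Maize/T1 26 > Maize/T2 23 > Rice/T1 13 > Rice/T2 11 > Cotton/T1 8 > Peas/T1 6 > Peas/T2 5 > Cotton/T2 2.
Maize/T1 (26): +60 ; 260 left.
Maize/T2 (23): +100 ; 160 left.
Rice/T1 (13): +40 ; 120 left.
Rice T2 at 11: fill all 100 ; 20 left.
Cotton T1 at 8: only 20 left, fill 20.
Total = 26×60 + 23×100 + 13×40 + 11×100 + 8×20 = 5640.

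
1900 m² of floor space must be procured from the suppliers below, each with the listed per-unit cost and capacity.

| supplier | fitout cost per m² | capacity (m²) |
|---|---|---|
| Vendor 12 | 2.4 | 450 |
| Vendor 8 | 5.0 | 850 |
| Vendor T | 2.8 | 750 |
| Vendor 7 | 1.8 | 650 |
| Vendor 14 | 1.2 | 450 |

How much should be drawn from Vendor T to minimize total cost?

350

Fill from the cheapest supplier first.
Vendor 14 (1.2): use full 450 — 1450 m² to go.
Take 650 from Vendor 7 at 1.8 — need 800 more.
Take 450 from Vendor 12 at 2.4 — need 350 more.
Vendor T (2.8): take the remaining 350 — done.
Vendor 8: unused.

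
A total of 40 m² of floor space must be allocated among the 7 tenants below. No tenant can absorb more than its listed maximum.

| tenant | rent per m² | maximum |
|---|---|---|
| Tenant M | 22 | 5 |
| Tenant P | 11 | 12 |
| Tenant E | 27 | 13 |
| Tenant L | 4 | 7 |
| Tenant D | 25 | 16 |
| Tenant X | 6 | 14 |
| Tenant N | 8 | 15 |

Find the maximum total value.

927

Rank by rent per m²: Tenant E 27 > Tenant D 25 > Tenant M 22 > Tenant P 11 > Tenant N 8 > Tenant X 6 > Tenant L 4.
Give Tenant E 13 to hit its cap of 13 — 27 left.
Tenant D takes 16 to reach its cap of 16 — 11 left.
Give Tenant M 5 to hit its cap of 5 — 6 left.
Only 6 left; Tenant P takes them to reach 6.
Total = 22×5 + 11×6 + 27×13 + 25×16 = 927.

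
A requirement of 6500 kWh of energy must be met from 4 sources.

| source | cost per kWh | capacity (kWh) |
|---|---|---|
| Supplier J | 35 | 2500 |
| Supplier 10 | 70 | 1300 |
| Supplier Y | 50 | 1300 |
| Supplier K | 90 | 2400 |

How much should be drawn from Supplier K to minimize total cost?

1400

Cheapest first:
Take 2500 from Supplier J at 35 → need 4000 more.
Supplier Y (50): use full 1300 → 2700 kWh to go.
Supplier 10 (70): use full 1300 → 1400 kWh to go.
Supplier K at 90: take 1400 of its 2400 → requirement met.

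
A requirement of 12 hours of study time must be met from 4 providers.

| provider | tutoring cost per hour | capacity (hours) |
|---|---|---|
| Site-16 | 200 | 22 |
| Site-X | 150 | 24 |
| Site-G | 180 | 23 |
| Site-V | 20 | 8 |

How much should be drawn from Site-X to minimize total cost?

Fill from the cheapest provider first.
Take 8 from Site-V at 20 ; need 4 more.
Site-X at 150: take 4 of its 24 ; requirement met.
Site-G, Site-16: unused.

4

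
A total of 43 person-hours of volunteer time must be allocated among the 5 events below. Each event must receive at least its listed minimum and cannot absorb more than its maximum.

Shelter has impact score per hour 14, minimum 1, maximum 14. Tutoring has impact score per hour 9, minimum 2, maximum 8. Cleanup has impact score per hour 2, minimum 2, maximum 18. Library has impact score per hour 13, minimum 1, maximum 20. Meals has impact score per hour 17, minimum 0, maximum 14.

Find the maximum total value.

Meeting every minimum uses 1+2+2+1+0 = 6 person-hours, leaving 37.
Highest impact score per hour first: Meals 17 > Shelter 14 > Library 13 > Tutoring 9 > Cleanup 2.
Meals takes 14 more to reach its cap of 14 — 23 left.
Shelter takes 13 more to reach its cap of 14 — 10 left.
Library: +10 (room for 19) → 11. Pool exhausted.
Total = 14×14 + 9×2 + 2×2 + 13×11 + 17×14 = 599.

599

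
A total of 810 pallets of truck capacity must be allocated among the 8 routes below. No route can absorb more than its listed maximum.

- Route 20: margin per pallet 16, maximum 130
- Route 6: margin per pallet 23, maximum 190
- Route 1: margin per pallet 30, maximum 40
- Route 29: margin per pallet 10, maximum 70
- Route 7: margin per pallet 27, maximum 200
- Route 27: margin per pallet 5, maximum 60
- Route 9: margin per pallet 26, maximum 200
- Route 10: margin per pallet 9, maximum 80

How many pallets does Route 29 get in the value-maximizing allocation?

50

Rank by margin per pallet: Route 1 30 > Route 7 27 > Route 9 26 > Route 6 23 > Route 20 16 > Route 29 10 > Route 10 9 > Route 27 5.
Route 1: +40 to 40 (cap) — 770 left.
Route 7 takes 200 to reach its cap of 200 — 570 left.
Route 9 takes 200 to reach its cap of 200 — 370 left.
Give Route 6 190 to hit its cap of 190 — 180 left.
Route 20 takes 130 to reach its cap of 130 — 50 left.
Route 29 has room for 70 but only 50 remain, so it gets 50.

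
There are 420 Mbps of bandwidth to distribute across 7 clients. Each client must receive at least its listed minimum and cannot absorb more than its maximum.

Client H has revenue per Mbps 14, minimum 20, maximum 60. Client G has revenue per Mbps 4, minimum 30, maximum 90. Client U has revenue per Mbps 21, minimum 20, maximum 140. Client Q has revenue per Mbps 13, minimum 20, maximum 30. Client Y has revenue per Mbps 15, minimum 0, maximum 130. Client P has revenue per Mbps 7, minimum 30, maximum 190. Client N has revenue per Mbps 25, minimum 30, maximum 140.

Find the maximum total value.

Meeting every minimum uses 20+30+20+20+0+30+30 = 150 Mbps, leaving 270.
Rank by revenue per Mbps: Client N 25 > Client U 21 > Client Y 15 > Client H 14 > Client Q 13 > Client P 7 > Client G 4.
Give Client N 110 more to hit its cap of 140 ; 160 left.
Client U: +120 to 140 (cap) ; 40 left.
Client Y: +40 (room for 130) → 40. Pool exhausted.
Total = 14×20 + 4×30 + 21×140 + 13×20 + 15×40 + 7×30 + 25×140 = 7910.

7910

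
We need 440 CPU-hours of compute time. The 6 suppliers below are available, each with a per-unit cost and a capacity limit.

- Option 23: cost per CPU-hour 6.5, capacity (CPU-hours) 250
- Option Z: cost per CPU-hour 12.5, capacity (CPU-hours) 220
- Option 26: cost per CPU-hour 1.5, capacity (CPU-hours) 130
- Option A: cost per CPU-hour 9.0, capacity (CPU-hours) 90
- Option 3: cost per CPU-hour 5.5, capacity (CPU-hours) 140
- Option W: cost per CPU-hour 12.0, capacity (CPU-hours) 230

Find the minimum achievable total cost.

2070

Use suppliers in increasing cost order.
Option 26 at 1.5: take all 130 CPU-hours → 310 still needed.
Take 140 from Option 3 at 5.5 → need 170 more.
Take 170 from Option 23 at 6.5 to finish.
Option A, Option W, Option Z: unused.
Cost = 130×1.5 + 140×5.5 + 170×6.5 = 2070.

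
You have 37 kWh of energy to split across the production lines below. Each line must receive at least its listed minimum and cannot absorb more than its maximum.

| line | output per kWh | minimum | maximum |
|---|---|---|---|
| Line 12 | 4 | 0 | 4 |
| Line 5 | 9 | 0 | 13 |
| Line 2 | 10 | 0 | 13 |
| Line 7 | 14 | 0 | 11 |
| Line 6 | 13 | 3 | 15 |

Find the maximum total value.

Meeting every minimum uses 0+0+0+0+3 = 3 kWh, leaving 34.
Order the production lines by output per kWh: Line 7 14 > Line 6 13 > Line 2 10 > Line 5 9 > Line 12 4.
Line 7 takes 11 more to reach its cap of 11 — 23 left.
Line 6: +12 to 15 (cap) — 11 left.
Only 11 left; Line 2 takes them to reach 11.
Total = 10×11 + 14×11 + 13×15 = 459.

459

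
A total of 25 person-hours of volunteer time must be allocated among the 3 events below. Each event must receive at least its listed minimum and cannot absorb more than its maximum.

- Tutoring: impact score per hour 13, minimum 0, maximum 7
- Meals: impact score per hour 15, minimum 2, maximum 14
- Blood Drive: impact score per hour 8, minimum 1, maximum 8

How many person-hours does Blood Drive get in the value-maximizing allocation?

4

Meeting every minimum uses 0+2+1 = 3 person-hours, leaving 22.
Rank by impact score per hour: Meals 15 > Tutoring 13 > Blood Drive 8.
Meals: +12 to 14 (cap) — 10 left.
Tutoring: +7 to 7 (cap) — 3 left.
Blood Drive: +3 (room for 7) → 4. Pool exhausted.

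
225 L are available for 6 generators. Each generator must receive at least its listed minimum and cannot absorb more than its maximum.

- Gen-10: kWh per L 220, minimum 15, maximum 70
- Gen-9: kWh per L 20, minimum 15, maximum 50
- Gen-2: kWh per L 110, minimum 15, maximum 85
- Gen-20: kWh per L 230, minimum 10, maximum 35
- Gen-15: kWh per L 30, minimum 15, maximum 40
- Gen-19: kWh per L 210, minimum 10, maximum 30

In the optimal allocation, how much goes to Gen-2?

60

Meeting every minimum uses 15+15+15+10+15+10 = 80 L, leaving 145.
Rank by kWh per L: Gen-20 230 > Gen-10 220 > Gen-19 210 > Gen-2 110 > Gen-15 30 > Gen-9 20.
Gen-20 takes 25 more to reach its cap of 35 → 120 left.
Give Gen-10 55 more to hit its cap of 70 → 65 left.
Gen-19 takes 20 more to reach its cap of 30 → 45 left.
Only 45 left; Gen-2 takes them to reach 60.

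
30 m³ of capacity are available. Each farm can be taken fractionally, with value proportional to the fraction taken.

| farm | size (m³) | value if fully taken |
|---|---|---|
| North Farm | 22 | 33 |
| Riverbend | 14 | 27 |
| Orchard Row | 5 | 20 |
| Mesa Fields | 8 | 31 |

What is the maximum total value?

Sort by value density: Orchard Row 20/5≈4, Mesa Fields 31/8≈3.88, Riverbend 27/14≈1.93, North Farm 33/22≈1.5.
Take all of Orchard Row (5 m³, value 20) → 25 m³ left.
Mesa Fields: take in full, 8 m³ for value 31 → 17 left.
All 14 m³ of Riverbend fit (value 27) → 3 remain.
Only 3 m³ remain; take 3/22 of North Farm for value 33×3/22 = 4.5.
Total value = 82.5.

82.5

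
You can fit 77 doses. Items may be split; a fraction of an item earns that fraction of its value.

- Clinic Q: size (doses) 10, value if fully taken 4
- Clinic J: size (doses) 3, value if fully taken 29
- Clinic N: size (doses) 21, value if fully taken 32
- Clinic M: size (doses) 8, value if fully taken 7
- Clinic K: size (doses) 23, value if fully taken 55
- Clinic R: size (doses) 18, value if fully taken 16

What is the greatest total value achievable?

Sort by value density: Clinic J 29/3≈9.67, Clinic K 55/23≈2.39, Clinic N 32/21≈1.52, Clinic R 16/18≈0.889, Clinic M 7/8≈0.875, Clinic Q 4/10≈0.4.
Clinic J: take in full, 3 doses for value 29 — 74 left.
Clinic K: take in full, 23 doses for value 55 — 51 left.
Clinic N: take in full, 21 doses for value 32 — 30 left.
All 18 doses of Clinic R fit (value 16) — 12 remain.
All 8 doses of Clinic M fit (value 7) — 4 remain.
Only 4 doses remain; take 4/10 of Clinic Q for value 4×4/10 = 1.6.
Total value = 140.6.

140.6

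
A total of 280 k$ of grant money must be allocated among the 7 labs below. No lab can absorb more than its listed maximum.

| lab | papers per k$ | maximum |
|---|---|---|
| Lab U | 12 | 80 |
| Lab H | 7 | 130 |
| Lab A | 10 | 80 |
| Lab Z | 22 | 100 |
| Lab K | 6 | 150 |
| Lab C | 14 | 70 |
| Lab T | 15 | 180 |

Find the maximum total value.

4900

Highest papers per k$ first: Lab Z 22 > Lab T 15 > Lab C 14 > Lab U 12 > Lab A 10 > Lab H 7 > Lab K 6.
Give Lab Z 100 to hit its cap of 100 — 180 left.
Lab T: +180 to 180 (cap) — 0 left.
Total = 22×100 + 15×180 = 4900.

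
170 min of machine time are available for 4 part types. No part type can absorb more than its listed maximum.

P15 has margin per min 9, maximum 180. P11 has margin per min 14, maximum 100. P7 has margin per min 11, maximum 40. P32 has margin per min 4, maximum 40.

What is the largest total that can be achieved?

2110

Order the part types by margin per min: P11 14 > P7 11 > P15 9 > P32 4.
P11: +100 to 100 (cap) ; 70 left.
P7: +40 to 40 (cap) ; 30 left.
P15 has room for 180 but only 30 remain, so it gets 30.
Total = 9×30 + 14×100 + 11×40 = 2110.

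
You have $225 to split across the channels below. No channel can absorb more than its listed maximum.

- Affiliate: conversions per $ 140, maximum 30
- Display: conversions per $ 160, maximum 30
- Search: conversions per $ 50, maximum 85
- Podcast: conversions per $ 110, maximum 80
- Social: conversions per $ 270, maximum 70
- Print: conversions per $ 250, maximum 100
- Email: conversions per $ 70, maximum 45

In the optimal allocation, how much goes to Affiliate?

25

Order the channels by conversions per $: Social 270 > Print 250 > Display 160 > Affiliate 140 > Podcast 110 > Email 70 > Search 50.
Social takes 70 to reach its cap of 70 → 155 left.
Print takes 100 to reach its cap of 100 → 55 left.
Display: +30 to 30 (cap) → 25 left.
Affiliate has room for 30 but only 25 remain, so it gets 25.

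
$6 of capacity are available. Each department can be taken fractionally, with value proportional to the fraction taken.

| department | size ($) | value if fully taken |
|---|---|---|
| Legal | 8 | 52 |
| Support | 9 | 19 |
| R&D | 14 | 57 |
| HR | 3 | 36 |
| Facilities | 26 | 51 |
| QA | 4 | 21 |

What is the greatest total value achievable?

55.5

Rank by value-to-size ratio: HR 36/3≈12, Legal 52/8≈6.5, QA 21/4≈5.25, R&D 57/14≈4.07, Support 19/9≈2.11, Facilities 51/26≈1.96.
All 3 $ of HR fit (value 36) ; 3 remain.
Fill the last 3 $ with part of Legal: 3/8 of it earns 19.5.
Total value = 55.5.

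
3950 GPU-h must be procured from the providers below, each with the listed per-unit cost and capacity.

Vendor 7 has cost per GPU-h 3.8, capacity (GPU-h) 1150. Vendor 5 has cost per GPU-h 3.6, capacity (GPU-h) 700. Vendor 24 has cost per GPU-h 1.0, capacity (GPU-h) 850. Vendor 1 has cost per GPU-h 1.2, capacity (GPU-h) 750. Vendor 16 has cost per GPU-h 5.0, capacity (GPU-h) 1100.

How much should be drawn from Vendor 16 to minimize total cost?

Use providers in increasing cost order.
Vendor 24 (1.0): use full 850 → 3100 GPU-h to go.
Take 750 from Vendor 1 at 1.2 → need 2350 more.
Take 700 from Vendor 5 at 3.6 → need 1650 more.
Vendor 7 at 3.8: take all 1150 GPU-h → 500 still needed.
Vendor 16 (5.0): take the remaining 500 → done.

500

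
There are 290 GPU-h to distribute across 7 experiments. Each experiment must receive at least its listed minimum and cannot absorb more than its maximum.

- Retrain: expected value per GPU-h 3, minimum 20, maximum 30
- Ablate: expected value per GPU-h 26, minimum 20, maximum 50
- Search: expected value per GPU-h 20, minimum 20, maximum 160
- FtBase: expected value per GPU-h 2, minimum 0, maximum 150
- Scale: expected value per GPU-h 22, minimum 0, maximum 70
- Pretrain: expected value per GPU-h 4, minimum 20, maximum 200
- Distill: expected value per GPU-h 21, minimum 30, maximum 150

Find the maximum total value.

5690

Meeting every minimum uses 20+20+20+0+0+20+30 = 110 GPU-h, leaving 180.
Rank by expected value per GPU-h: Ablate 26 > Scale 22 > Distill 21 > Search 20 > Pretrain 4 > Retrain 3 > FtBase 2.
Give Ablate 30 more to hit its cap of 50 → 150 left.
Scale: +70 to 70 (cap) → 80 left.
Distill has room for 120 more but only 80 remain, so it gets 110.
Total = 3×20 + 26×50 + 20×20 + 22×70 + 4×20 + 21×110 = 5690.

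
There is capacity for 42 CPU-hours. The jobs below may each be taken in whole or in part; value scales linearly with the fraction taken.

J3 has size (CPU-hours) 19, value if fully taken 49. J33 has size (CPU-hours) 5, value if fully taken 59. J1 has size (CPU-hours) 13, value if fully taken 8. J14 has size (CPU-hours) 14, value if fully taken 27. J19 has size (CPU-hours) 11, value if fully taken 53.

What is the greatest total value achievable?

Best value per unit of size first: J33 59/5≈11.8, J19 53/11≈4.82, J3 49/19≈2.58, J14 27/14≈1.93, J1 8/13≈0.615.
J33: take in full, 5 CPU-hours for value 59 ; 37 left.
Take all of J19 (11 CPU-hours, value 53) ; 26 CPU-hours left.
Take all of J3 (19 CPU-hours, value 49) ; 7 CPU-hours left.
7 CPU-hours left: a 7/14 share of J14 gives 27×7/14 = 13.5.
Total value = 174.5.

174.5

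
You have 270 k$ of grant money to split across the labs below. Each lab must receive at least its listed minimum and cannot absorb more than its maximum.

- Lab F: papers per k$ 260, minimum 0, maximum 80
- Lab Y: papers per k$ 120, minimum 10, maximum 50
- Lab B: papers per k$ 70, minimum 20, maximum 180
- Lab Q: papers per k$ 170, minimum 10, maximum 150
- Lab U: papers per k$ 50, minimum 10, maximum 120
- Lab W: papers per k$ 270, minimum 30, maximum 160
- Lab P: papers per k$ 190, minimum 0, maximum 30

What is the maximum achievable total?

63600

Meeting every minimum uses 0+10+20+10+10+30+0 = 80 k$, leaving 190.
Order the labs by papers per k$: Lab W 270 > Lab F 260 > Lab P 190 > Lab Q 170 > Lab Y 120 > Lab B 70 > Lab U 50.
Give Lab W 130 more to hit its cap of 160 → 60 left.
Lab F has room for 80 more but only 60 remain, so it gets 60.
Total = 260×60 + 120×10 + 70×20 + 170×10 + 50×10 + 270×160 = 63600.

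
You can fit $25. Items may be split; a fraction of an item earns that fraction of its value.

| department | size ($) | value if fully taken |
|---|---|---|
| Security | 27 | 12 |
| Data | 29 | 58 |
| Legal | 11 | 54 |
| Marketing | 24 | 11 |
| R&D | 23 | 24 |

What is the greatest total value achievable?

82

Best value per unit of size first: Legal 54/11≈4.91, Data 58/29≈2, R&D 24/23≈1.04, Marketing 11/24≈0.458, Security 12/27≈0.444.
Legal: take in full, 11 $ for value 54 ; 14 left.
14 $ left: a 14/29 share of Data gives 58×14/29 = 28.
Total value = 82.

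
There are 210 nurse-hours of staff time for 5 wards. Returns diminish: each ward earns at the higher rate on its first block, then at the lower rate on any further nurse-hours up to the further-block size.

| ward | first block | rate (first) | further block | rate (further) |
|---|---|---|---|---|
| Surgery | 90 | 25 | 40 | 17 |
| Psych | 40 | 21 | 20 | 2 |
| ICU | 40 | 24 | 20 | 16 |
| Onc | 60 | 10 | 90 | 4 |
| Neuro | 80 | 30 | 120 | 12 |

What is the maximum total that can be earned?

Treat each block as its own option and order by rate: Neuro/first 30 > Surgery/first 25 > ICU/first 24 > Psych/first 21 > Surgery/second 17 > ICU/second 16 > Neuro/second 12 > Onc/first 10 > Onc/second 4 > Psych/second 2.
Fill Neuro first block (80 at 30) ; 130 left.
Surgery first at 25: fill all 90 ; 40 left.
ICU first at 24: fill all 40 ; 0 left.
Total = 30×80 + 25×90 + 24×40 = 5610.

5610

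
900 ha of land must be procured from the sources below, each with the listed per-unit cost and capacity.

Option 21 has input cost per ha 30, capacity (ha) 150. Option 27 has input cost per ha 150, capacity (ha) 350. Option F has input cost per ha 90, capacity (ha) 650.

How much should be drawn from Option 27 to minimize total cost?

100

Use sources in increasing cost order.
Option 21 (30): use full 150 ; 750 ha to go.
Option F (90): use full 650 ; 100 ha to go.
Take 100 from Option 27 at 150 to finish.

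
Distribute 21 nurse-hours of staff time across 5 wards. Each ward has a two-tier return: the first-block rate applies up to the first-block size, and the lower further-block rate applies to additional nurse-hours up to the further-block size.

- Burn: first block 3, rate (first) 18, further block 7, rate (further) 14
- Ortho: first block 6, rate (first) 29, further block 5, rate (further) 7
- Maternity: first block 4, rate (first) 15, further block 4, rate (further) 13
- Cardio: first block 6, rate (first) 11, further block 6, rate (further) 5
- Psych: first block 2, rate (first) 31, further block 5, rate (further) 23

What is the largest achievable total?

479

Treat each block as its own option and order by rate: Psych/T1 31 > Ortho/T1 29 > Psych/T2 23 > Burn/T1 18 > Maternity/T1 15 > Burn/T2 14 > Maternity/T2 13 > Cardio/T1 11 > Ortho/T2 7 > Cardio/T2 5.
Fill Psych T1 block (2 at 31) — 19 left.
Ortho/T1 (29): +6 — 13 left.
Psych/T2 (23): +5 — 8 left.
Burn/T1 (18): +3 — 5 left.
Maternity/T1 (15): +4 — 1 left.
Burn/T2: +1 of 7 at 14; pool empty.
Total = 31×2 + 29×6 + 23×5 + 18×3 + 15×4 + 14×1 = 479.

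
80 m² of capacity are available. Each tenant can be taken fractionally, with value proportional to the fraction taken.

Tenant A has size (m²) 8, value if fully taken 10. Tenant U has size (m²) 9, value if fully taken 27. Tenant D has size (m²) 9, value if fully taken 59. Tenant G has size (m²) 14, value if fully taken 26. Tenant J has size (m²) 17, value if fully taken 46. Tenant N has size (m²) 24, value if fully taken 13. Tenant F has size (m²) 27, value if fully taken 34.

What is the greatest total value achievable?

Best value per unit of size first: Tenant D 59/9≈6.56, Tenant U 27/9≈3, Tenant J 46/17≈2.71, Tenant G 26/14≈1.86, Tenant F 34/27≈1.26, Tenant A 10/8≈1.25, Tenant N 13/24≈0.542.
Take all of Tenant D (9 m², value 59) — 71 m² left.
Take all of Tenant U (9 m², value 27) — 62 m² left.
All 17 m² of Tenant J fit (value 46) — 45 remain.
All 14 m² of Tenant G fit (value 26) — 31 remain.
All 27 m² of Tenant F fit (value 34) — 4 remain.
Only 4 m² remain; take 4/8 of Tenant A for value 10×4/8 = 5.
Total value = 197.

197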